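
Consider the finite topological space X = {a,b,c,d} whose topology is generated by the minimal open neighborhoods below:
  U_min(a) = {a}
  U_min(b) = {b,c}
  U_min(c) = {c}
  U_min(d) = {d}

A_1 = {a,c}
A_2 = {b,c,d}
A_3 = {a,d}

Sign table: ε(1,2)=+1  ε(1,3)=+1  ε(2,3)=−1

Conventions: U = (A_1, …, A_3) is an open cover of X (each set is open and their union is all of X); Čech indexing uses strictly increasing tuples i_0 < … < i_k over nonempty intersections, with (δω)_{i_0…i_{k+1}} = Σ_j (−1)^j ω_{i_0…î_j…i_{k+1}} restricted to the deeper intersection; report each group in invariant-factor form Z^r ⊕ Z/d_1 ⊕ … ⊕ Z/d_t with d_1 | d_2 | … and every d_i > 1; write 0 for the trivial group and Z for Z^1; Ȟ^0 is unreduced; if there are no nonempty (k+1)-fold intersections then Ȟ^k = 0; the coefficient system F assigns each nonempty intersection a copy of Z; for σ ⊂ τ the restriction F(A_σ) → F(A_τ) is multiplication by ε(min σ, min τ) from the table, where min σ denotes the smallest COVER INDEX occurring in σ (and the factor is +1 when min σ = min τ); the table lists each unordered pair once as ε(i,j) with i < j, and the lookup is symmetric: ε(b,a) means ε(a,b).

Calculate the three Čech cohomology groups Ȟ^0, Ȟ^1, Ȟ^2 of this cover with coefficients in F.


Ȟ^0 ≅ 0, Ȟ^1 ≅ Z/2 and Ȟ^2 ≅ 0

nonempty overlaps:
  A12={c} A13={a} A23={d}
C dims 3,3; δ0: rk 3, SNF 1^2·2
degree 0: 3−3−0 = 0 → Ȟ^0 ≅ 0
degree 1: 3−0−3 = 0 plus torsion [2] → Ȟ^1 ≅ Z/2
degree 2: 0−0−0 = 0 → Ȟ^2 ≅ 0


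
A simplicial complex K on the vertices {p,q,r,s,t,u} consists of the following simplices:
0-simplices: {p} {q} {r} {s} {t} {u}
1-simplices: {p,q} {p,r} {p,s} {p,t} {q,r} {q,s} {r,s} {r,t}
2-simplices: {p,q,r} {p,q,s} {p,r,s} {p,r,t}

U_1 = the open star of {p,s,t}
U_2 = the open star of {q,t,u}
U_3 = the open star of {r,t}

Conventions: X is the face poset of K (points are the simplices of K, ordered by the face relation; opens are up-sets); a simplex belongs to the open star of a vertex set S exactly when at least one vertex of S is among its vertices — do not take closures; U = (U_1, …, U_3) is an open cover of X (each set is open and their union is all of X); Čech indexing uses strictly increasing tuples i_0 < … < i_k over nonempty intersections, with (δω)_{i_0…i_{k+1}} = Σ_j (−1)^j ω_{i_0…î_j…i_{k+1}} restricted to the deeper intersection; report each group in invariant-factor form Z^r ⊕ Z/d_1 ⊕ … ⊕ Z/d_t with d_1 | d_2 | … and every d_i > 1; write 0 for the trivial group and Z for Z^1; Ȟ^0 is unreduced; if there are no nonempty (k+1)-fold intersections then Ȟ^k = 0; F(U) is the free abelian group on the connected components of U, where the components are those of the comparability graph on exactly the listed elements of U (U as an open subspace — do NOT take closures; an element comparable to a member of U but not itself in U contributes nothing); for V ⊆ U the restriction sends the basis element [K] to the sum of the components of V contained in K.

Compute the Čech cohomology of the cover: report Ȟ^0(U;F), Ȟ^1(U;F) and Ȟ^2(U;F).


Ȟ^0 ≅ Z^2, Ȟ^1 ≅ 0, Ȟ^2 ≅ 0

cover nerve:
  U1={{p},{s},{t},{p,q},{p,r},{p,s},{p,t},{q,s},{r,s},{r,t},{p,q,r},{p,q,s},{p,r,s},{p,r,t}} U2={{q},{t},{u},{p,q},{p,t},{q,r},{q,s},{r,t},{p,q,r},{p,q,s},{p,r,t}} U3={{r},{t},{p,r},{p,t},{q,r},{r,s},{r,t},{p,q,r},{p,r,s},{p,r,t}}
  U12={{t},{p,q},{p,t},{q,s},{r,t},{p,q,r},{p,q,s},{p,r,t}} U13={{t},{p,r},{p,t},{r,s},{r,t},{p,q,r},{p,r,s},{p,r,t}} U23={{t},{p,t},{q,r},{r,t},{p,q,r},{p,r,t}}
  U123={{t},{p,t},{r,t},{p,q,r},{p,r,t}}
components per intersection:
  U1: {{p},{s},{t},{p,q},{p,r},{p,s},{p,t},{q,s},{r,s},{r,t},{p,q,r},{p,q,s},{p,r,s},{p,r,t}}
  U2: {{q},{p,q},{q,r},{q,s},{p,q,r},{p,q,s}} {{t},{p,t},{r,t},{p,r,t}} {{u}}
  U3: {{r},{t},{p,r},{p,t},{q,r},{r,s},{r,t},{p,q,r},{p,r,s},{p,r,t}}
  U12: {{t},{p,t},{r,t},{p,r,t}} {{p,q},{q,s},{p,q,r},{p,q,s}}
  U13: {{t},{p,r},{p,t},{r,s},{r,t},{p,q,r},{p,r,s},{p,r,t}}
  U23: {{t},{p,t},{r,t},{p,r,t}} {{q,r},{p,q,r}}
  U123: {{t},{p,t},{r,t},{p,r,t}} {{p,q,r}}
C dims 5,5,2; δ0: rk 3, SNF 1^3; δ1: rk 2, SNF 1^2
Ȟ^0: (5−3)−0=2 ⇒ Z^2
Ȟ^1: (5−2)−3=0 ⇒ 0
Ȟ^2: (2−0)−2=0 ⇒ 0


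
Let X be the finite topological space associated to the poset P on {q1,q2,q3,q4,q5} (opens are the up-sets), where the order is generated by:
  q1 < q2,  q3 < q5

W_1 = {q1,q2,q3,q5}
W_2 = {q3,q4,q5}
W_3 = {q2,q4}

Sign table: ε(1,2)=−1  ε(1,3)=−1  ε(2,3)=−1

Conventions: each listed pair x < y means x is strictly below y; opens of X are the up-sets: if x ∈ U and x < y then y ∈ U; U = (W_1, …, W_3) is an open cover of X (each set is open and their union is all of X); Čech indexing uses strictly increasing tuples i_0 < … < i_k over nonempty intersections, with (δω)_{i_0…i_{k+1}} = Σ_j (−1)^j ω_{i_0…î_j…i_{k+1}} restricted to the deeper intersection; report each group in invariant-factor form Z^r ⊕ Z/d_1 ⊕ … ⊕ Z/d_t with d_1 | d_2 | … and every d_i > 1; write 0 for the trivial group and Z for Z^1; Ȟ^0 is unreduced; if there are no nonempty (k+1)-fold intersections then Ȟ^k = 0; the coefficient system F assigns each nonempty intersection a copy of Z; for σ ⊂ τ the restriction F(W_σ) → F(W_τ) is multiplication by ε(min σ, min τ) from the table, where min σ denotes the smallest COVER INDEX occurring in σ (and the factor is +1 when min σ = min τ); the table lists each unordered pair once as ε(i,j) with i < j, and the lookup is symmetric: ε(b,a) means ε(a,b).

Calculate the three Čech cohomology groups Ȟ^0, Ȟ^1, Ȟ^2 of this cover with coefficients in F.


Ȟ^0 = 0,  Ȟ^1 = Z/2,  Ȟ^2 = 0

nerve of the cover:
  W12={q3,q5} W13={q2} W23={q4}
C dims 3,3; δ0: rk 3, SNF 1^2·2
Ȟ^0 = (3 − 3) − 0 = 0, so Ȟ^0 ≅ 0
Ȟ^1 = (3 − 0) − 3 = 0 plus torsion [2], so Ȟ^1 ≅ Z/2
Ȟ^2 = (0 − 0) − 0 = 0, so Ȟ^2 ≅ 0


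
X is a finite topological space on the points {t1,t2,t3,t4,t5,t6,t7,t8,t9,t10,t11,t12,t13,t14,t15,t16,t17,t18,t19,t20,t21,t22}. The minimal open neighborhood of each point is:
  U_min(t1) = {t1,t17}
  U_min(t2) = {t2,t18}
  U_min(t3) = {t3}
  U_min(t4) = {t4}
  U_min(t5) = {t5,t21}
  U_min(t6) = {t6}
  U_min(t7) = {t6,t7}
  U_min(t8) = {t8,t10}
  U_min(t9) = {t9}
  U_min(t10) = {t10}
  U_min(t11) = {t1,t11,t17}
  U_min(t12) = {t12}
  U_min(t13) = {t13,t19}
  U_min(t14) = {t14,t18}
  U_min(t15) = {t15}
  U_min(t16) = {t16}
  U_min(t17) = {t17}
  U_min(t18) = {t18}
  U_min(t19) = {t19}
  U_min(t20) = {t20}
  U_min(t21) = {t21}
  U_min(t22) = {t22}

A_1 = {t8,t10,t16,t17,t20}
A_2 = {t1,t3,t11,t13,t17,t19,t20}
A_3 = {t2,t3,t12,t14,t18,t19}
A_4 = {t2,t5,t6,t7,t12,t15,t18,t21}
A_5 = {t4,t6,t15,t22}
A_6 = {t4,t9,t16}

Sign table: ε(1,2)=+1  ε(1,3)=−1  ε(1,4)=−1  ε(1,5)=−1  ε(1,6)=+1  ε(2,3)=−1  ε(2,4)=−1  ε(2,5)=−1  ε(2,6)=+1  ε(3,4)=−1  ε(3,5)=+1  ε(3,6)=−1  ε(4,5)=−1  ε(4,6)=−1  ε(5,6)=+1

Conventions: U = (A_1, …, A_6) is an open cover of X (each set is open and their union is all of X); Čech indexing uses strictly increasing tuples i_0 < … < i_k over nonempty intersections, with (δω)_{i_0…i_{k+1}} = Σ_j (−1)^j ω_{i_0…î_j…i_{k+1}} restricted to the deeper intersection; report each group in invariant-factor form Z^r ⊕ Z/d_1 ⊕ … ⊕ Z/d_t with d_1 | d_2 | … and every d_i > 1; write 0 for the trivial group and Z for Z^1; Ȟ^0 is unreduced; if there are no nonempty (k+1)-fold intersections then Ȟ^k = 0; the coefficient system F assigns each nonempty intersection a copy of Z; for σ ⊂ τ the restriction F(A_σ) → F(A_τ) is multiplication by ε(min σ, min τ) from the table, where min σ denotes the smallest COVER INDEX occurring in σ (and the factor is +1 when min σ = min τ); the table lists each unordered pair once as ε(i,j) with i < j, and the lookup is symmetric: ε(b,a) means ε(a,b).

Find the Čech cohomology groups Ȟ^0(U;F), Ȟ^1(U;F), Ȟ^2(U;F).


Ȟ^0(U;F) ≅ 0, Ȟ^1(U;F) ≅ Z/2 and Ȟ^2(U;F) ≅ 0

nerve simplices:
  A12={t17,t20} A16={t16} A23={t3,t19} A34={t2,t12,t18} A45={t6,t15} A56={t4}
C dims 6,6; δ0: rk 6, SNF 1^5·2
degree 0: 6−6−0 = 0 → Ȟ^0 ≅ 0
degree 1: 6−0−6 = 0 plus torsion [2] → Ȟ^1 ≅ Z/2
degree 2: 0−0−0 = 0 → Ȟ^2 ≅ 0


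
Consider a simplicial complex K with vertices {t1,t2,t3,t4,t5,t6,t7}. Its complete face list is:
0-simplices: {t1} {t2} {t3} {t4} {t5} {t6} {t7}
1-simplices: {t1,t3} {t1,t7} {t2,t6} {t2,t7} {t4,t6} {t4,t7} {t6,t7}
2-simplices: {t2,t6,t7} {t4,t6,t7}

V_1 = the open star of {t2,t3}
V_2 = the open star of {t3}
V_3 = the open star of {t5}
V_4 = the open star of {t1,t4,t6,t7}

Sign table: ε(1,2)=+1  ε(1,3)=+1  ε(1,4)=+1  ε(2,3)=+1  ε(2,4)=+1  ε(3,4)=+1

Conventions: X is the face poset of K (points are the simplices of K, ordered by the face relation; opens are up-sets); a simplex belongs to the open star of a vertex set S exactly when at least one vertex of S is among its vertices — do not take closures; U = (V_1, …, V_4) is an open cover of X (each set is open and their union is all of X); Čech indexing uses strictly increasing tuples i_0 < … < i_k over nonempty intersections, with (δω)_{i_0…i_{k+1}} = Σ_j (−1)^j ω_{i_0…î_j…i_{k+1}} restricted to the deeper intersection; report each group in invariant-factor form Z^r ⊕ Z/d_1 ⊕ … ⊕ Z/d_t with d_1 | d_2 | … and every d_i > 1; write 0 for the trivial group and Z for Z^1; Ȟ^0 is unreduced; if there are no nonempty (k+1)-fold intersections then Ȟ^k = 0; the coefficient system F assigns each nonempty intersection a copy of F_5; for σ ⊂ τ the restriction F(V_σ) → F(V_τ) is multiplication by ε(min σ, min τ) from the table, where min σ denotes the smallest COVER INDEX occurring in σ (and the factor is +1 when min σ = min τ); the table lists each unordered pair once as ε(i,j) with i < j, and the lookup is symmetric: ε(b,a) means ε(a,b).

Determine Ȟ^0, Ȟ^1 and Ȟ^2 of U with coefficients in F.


Ȟ^0(U;F) ≅ Z/5 ⊕ Z/5; Ȟ^1(U;F) ≅ 0; Ȟ^2(U;F) ≅ 0

cover nerve:
  V1={{t2},{t3},{t1,t3},{t2,t6},{t2,t7},{t2,t6,t7}} V2={{t3},{t1,t3}} V3={{t5}} V4={{t1},{t4},{t6},{t7},{t1,t3},{t1,t7},{t2,t6},{t2,t7},{t4,t6},{t4,t7},{t6,t7},{t2,t6,t7},{t4,t6,t7}}
  V12={{t3},{t1,t3}} V14={{t1,t3},{t2,t6},{t2,t7},{t2,t6,t7}} V24={{t1,t3}}
  V124={{t1,t3}}
C dims 4,3,1; δ0: rk_F5 2; δ1: rk_F5 1
Ȟ^0: (4−2)−0=2 ⇒ Z/5 ⊕ Z/5
Ȟ^1: (3−1)−2=0 ⇒ 0
Ȟ^2: (1−0)−1=0 ⇒ 0


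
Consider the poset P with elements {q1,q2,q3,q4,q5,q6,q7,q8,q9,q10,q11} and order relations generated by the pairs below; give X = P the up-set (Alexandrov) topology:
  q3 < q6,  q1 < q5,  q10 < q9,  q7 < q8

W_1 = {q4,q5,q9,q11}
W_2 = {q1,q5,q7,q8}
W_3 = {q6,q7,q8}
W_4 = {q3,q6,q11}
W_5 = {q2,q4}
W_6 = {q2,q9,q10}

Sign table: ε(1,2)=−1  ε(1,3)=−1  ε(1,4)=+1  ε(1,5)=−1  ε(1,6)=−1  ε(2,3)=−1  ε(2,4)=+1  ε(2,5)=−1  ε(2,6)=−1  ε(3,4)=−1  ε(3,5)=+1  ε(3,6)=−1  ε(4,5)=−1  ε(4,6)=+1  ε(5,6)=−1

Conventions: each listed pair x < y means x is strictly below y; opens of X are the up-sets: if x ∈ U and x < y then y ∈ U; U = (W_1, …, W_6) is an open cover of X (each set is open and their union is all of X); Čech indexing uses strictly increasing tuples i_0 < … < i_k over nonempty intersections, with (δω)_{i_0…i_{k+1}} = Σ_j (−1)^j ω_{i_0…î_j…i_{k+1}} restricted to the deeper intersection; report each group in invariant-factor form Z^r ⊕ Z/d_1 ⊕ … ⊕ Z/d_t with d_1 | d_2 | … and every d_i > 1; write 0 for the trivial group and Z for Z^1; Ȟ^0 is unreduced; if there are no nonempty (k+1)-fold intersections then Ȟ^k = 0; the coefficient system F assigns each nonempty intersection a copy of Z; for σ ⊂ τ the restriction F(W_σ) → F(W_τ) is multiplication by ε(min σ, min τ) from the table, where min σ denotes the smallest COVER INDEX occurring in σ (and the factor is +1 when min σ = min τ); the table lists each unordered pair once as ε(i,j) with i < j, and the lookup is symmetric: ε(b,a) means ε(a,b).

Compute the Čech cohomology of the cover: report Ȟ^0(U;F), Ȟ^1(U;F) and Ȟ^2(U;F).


nonempty intersections:
  W12={q5} W14={q11} W15={q4} W16={q9} W23={q7,q8} W34={q6} W56={q2}
C dims 6,7; δ0: rk 6, SNF 1^5·2
Ȟ^0: (6−6)−0=0 ⇒ 0
Ȟ^1: (7−0)−6=1 plus torsion [2] ⇒ Z ⊕ Z/2
Ȟ^2: (0−0)−0=0 ⇒ 0

Ȟ^0(U;F) ≅ 0, Ȟ^1(U;F) ≅ Z ⊕ Z/2 and Ȟ^2(U;F) ≅ 0


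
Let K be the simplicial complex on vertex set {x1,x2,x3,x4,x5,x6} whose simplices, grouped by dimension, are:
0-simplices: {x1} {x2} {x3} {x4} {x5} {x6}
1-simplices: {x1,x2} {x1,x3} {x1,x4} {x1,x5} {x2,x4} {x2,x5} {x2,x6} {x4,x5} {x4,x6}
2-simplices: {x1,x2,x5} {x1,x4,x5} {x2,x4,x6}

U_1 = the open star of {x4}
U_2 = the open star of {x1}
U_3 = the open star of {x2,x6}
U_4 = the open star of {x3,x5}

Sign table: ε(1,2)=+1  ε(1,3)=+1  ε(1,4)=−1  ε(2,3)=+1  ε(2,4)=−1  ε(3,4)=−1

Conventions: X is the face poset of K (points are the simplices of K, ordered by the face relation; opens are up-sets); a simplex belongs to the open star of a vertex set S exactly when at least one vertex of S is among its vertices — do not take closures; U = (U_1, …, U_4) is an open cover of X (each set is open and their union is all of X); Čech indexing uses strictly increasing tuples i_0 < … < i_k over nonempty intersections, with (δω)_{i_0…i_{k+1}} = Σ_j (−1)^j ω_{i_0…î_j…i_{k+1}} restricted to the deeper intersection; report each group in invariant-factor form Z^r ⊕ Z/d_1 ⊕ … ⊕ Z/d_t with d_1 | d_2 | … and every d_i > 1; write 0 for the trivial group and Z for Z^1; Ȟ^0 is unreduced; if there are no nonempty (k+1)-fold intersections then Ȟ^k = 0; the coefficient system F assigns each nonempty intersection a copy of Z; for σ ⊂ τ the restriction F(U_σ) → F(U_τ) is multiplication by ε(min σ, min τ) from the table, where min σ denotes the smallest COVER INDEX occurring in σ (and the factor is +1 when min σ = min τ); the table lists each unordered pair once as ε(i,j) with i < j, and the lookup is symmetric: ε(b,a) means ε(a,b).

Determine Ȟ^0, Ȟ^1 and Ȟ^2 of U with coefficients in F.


Ȟ^0(U;F) ≅ Z, Ȟ^1(U;F) ≅ Z and Ȟ^2(U;F) ≅ 0

nerve simplices:
  U1={{x4},{x1,x4},{x2,x4},{x4,x5},{x4,x6},{x1,x4,x5},{x2,x4,x6}} U2={{x1},{x1,x2},{x1,x3},{x1,x4},{x1,x5},{x1,x2,x5},{x1,x4,x5}} U3={{x2},{x6},{x1,x2},{x2,x4},{x2,x5},{x2,x6},{x4,x6},{x1,x2,x5},{x2,x4,x6}} U4={{x3},{x5},{x1,x3},{x1,x5},{x2,x5},{x4,x5},{x1,x2,x5},{x1,x4,x5}}
  U12={{x1,x4},{x1,x4,x5}} U13={{x2,x4},{x4,x6},{x2,x4,x6}} U14={{x4,x5},{x1,x4,x5}} U23={{x1,x2},{x1,x2,x5}} U24={{x1,x3},{x1,x5},{x1,x2,x5},{x1,x4,x5}} U34={{x2,x5},{x1,x2,x5}}
  U124={{x1,x4,x5}} U234={{x1,x2,x5}}
C dims 4,6,2; δ0: rk 3, SNF 1^3; δ1: rk 2, SNF 1^2
degree 0: 4−3−0 = 1 → Ȟ^0 ≅ Z
degree 1: 6−2−3 = 1 → Ȟ^1 ≅ Z
degree 2: 2−0−2 = 0 → Ȟ^2 ≅ 0


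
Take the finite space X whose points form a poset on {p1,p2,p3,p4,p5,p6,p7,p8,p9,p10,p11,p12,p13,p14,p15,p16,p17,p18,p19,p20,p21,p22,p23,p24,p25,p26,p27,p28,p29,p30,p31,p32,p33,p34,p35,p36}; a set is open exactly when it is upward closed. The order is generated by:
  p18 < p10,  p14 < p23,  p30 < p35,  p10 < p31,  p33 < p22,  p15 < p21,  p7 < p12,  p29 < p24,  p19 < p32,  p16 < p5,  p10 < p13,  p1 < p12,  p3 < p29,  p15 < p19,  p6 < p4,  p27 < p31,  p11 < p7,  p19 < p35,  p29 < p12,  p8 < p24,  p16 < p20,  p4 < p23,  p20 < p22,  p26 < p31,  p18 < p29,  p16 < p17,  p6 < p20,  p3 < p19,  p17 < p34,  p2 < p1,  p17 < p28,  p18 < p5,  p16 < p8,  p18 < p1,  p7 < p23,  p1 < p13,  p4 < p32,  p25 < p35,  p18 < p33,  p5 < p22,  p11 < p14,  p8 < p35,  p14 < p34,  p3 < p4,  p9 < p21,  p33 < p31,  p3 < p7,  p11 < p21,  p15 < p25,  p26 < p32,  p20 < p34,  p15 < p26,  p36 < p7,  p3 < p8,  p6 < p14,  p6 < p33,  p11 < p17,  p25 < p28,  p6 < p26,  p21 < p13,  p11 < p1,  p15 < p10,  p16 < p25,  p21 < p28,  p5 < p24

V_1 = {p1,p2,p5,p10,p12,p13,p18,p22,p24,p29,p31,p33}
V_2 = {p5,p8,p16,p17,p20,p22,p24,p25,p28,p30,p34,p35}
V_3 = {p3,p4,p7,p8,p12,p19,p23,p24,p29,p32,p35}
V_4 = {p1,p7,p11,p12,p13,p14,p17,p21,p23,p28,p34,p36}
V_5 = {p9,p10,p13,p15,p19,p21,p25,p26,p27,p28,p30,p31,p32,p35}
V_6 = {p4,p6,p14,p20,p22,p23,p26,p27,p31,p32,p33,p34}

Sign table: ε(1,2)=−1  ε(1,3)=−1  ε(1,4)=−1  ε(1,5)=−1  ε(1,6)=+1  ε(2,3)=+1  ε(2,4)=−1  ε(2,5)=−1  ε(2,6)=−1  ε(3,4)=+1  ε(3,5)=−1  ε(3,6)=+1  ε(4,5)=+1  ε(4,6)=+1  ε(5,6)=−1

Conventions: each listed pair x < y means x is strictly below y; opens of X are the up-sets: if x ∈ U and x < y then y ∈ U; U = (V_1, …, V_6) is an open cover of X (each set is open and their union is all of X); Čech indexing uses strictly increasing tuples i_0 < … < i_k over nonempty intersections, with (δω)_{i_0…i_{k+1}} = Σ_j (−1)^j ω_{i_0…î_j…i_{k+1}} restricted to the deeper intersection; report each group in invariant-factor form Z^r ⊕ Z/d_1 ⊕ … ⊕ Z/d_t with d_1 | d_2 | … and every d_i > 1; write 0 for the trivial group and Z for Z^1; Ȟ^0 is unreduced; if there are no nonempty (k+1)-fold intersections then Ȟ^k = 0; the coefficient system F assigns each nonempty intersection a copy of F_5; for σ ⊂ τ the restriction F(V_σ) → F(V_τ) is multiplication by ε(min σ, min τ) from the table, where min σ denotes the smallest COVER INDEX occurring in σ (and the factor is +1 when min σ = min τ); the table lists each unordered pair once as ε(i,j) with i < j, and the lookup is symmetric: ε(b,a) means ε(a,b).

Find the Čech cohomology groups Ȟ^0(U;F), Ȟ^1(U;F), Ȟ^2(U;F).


nerve of the cover:
  V12={p5,p22,p24} V13={p12,p24,p29} V14={p1,p12,p13} V15={p10,p13,p31} V16={p22,p31,p33} V23={p8,p24,p35} V24={p17,p28,p34} V25={p25,p28,p30,p35} V26={p20,p22,p34} V34={p7,p12,p23} V35={p19,p32,p35} V36={p4,p23,p32} V45={p13,p21,p28} V46={p14,p23,p34} V56={p26,p27,p31,p32}
  V123={p24} V126={p22} V134={p12} V145={p13} V156={p31} V235={p35} V245={p28} V246={p34} V346={p23} V356={p32}
C dims 6,15,10; δ0: rk_F5 6; δ1: rk_F5 9
Ȟ^0 = (6 − 6) − 0 = 0, so Ȟ^0 ≅ 0
Ȟ^1 = (15 − 9) − 6 = 0, so Ȟ^1 ≅ 0
Ȟ^2 = (10 − 0) − 9 = 1, so Ȟ^2 ≅ Z/5

Ȟ^0(U;F) ≅ 0, Ȟ^1(U;F) ≅ 0, Ȟ^2(U;F) ≅ Z/5


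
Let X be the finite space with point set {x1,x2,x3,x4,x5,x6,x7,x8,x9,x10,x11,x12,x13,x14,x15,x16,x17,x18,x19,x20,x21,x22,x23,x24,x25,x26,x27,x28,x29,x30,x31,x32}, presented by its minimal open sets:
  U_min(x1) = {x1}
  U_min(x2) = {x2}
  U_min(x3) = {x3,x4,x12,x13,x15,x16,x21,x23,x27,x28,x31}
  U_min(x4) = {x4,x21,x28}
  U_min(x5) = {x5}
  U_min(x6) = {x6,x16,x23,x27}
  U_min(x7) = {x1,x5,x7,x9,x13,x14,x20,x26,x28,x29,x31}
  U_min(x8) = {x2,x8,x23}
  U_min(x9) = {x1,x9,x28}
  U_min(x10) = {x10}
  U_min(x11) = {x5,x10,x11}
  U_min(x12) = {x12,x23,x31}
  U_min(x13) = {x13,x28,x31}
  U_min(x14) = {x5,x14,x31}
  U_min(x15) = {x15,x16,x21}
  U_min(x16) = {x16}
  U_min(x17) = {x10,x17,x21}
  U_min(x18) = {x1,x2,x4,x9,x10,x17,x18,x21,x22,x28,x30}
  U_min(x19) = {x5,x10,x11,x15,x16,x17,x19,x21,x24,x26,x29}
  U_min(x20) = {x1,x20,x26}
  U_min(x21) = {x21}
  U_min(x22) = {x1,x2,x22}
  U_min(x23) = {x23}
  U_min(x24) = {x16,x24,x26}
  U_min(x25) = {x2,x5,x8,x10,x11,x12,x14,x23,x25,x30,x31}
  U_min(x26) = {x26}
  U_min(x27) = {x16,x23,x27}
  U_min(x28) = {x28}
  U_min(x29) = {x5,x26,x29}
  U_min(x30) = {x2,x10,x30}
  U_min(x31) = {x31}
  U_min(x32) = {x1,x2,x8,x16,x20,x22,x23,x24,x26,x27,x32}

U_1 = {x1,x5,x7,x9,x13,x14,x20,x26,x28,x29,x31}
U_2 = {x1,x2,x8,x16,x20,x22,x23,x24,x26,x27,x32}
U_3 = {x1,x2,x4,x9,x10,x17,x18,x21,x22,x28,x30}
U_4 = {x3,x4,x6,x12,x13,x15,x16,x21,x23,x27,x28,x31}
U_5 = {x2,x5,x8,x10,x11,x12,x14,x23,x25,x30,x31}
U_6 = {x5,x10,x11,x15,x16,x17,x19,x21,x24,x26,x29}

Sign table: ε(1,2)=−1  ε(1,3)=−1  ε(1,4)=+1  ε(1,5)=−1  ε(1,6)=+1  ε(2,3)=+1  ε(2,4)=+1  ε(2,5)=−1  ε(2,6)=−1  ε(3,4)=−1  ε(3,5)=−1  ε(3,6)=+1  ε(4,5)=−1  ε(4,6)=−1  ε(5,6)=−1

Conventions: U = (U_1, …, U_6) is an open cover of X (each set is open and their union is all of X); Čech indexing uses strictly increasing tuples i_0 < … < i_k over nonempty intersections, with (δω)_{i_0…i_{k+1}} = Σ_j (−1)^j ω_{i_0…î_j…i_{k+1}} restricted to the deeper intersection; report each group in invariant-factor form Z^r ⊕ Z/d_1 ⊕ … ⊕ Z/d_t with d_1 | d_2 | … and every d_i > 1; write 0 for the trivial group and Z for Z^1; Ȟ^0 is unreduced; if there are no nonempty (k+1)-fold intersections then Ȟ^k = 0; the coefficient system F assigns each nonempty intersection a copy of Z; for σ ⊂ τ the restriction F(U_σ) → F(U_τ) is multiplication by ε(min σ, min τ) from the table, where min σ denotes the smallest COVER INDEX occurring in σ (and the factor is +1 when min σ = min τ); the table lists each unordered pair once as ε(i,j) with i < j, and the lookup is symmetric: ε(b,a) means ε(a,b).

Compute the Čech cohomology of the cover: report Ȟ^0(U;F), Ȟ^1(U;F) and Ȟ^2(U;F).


Ȟ^0 ≅ 0, Ȟ^1 ≅ Z/2 and Ȟ^2 ≅ Z

cover nerve:
  U12={x1,x20,x26} U13={x1,x9,x28} U14={x13,x28,x31} U15={x5,x14,x31} U16={x5,x26,x29} U23={x1,x2,x22} U24={x16,x23,x27} U25={x2,x8,x23} U26={x16,x24,x26} U34={x4,x21,x28} U35={x2,x10,x30} U36={x10,x17,x21} U45={x12,x23,x31} U46={x15,x16,x21} U56={x5,x10,x11}
  U123={x1} U126={x26} U134={x28} U145={x31} U156={x5} U235={x2} U245={x23} U246={x16} U346={x21} U356={x10}
C dims 6,15,10; δ0: rk 6, SNF 1^5·2; δ1: rk 9, SNF 1^9
Ȟ^0: (6−6)−0=0 ⇒ 0
Ȟ^1: (15−9)−6=0 plus torsion [2] ⇒ Z/2
Ȟ^2: (10−0)−9=1 ⇒ Z


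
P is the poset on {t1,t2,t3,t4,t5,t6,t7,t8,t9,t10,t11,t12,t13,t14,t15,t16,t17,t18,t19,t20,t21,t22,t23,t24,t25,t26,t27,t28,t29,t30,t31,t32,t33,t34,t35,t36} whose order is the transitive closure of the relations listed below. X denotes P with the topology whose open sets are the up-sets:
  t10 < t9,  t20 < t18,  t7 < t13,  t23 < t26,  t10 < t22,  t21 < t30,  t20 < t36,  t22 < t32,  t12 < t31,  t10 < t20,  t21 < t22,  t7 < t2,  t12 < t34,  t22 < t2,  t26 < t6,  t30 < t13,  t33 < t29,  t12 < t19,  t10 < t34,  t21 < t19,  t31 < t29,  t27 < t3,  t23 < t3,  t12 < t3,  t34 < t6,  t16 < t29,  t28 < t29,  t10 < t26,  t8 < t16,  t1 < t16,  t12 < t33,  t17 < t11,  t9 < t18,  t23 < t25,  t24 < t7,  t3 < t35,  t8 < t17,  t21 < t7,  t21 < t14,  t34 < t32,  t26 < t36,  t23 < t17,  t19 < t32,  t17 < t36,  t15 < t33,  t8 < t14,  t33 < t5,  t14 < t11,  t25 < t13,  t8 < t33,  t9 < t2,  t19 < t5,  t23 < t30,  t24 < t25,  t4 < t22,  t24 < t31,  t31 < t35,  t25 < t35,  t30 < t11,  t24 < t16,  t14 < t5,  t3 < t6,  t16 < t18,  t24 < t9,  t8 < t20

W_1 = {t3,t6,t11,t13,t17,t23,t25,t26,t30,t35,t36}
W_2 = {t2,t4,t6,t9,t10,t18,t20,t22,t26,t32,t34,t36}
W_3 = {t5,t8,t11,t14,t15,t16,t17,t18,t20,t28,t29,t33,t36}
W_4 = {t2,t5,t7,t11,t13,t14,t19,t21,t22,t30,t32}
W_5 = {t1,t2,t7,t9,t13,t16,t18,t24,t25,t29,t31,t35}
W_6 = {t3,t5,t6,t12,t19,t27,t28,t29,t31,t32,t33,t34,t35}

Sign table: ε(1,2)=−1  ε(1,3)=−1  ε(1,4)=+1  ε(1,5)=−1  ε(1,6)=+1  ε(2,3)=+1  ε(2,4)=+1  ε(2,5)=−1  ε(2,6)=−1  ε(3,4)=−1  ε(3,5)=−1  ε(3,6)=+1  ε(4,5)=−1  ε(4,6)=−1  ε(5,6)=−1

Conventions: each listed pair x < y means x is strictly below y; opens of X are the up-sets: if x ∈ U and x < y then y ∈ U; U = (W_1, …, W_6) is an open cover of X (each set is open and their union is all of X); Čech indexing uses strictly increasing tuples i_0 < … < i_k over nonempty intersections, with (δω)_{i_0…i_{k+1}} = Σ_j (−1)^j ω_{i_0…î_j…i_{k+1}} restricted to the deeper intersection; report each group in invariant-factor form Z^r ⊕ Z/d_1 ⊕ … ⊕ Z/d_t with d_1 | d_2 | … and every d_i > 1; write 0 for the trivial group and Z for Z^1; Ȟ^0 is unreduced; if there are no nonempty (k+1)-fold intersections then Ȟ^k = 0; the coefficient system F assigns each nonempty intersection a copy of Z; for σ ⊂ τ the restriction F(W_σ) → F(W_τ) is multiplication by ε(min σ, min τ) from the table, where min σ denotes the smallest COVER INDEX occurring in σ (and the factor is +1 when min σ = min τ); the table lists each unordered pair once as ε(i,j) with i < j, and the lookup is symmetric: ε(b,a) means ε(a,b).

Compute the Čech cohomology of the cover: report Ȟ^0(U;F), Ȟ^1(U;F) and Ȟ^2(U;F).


Ȟ^0(U;F) ≅ 0, Ȟ^1(U;F) ≅ Z/2 and Ȟ^2(U;F) ≅ Z

nonempty intersections:
  W12={t6,t26,t36} W13={t11,t17,t36} W14={t11,t13,t30} W15={t13,t25,t35} W16={t3,t6,t35} W23={t18,t20,t36} W24={t2,t22,t32} W25={t2,t9,t18} W26={t6,t32,t34} W34={t5,t11,t14} W35={t16,t18,t29} W36={t5,t28,t29,t33} W45={t2,t7,t13} W46={t5,t19,t32} W56={t29,t31,t35}
  W123={t36} W126={t6} W134={t11} W145={t13} W156={t35} W235={t18} W245={t2} W246={t32} W346={t5} W356={t29}
C dims 6,15,10; δ0: rk 6, SNF 1^5·2; δ1: rk 9, SNF 1^9
Ȟ^0: (6−6)−0=0 ⇒ 0
Ȟ^1: (15−9)−6=0 plus torsion [2] ⇒ Z/2
Ȟ^2: (10−0)−9=1 ⇒ Z


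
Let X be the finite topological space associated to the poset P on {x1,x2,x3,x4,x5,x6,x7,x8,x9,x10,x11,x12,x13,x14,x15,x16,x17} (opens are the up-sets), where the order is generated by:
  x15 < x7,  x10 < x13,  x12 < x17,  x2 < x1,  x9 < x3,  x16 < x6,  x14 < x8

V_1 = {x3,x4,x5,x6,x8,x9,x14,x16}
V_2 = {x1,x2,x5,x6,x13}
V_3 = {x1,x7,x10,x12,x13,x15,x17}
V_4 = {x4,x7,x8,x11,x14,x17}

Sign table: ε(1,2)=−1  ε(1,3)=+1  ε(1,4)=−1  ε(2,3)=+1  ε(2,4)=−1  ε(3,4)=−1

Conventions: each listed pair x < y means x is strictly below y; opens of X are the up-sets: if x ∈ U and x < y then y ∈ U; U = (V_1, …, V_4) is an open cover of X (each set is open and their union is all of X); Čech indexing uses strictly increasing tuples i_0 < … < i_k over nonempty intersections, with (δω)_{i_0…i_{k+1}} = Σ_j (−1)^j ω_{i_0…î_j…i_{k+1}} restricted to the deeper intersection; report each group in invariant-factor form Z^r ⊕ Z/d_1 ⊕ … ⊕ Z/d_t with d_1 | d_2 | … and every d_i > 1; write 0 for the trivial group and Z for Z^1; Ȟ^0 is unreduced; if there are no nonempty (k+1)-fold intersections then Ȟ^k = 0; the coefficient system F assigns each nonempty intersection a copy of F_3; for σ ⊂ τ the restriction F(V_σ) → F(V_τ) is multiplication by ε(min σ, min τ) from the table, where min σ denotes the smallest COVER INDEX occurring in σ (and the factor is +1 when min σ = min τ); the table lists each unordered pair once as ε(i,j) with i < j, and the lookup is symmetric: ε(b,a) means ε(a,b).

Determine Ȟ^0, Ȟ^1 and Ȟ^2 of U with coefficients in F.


Ȟ^0 ≅ 0, Ȟ^1 ≅ 0, Ȟ^2 ≅ 0

nerve simplices:
  V12={x5,x6} V14={x4,x8,x14} V23={x1,x13} V34={x7,x17}
C dims 4,4; δ0: rk_F3 4
degree 0: 4−4−0 = 0 → Ȟ^0 ≅ 0
degree 1: 4−0−4 = 0 → Ȟ^1 ≅ 0
degree 2: 0−0−0 = 0 → Ȟ^2 ≅ 0


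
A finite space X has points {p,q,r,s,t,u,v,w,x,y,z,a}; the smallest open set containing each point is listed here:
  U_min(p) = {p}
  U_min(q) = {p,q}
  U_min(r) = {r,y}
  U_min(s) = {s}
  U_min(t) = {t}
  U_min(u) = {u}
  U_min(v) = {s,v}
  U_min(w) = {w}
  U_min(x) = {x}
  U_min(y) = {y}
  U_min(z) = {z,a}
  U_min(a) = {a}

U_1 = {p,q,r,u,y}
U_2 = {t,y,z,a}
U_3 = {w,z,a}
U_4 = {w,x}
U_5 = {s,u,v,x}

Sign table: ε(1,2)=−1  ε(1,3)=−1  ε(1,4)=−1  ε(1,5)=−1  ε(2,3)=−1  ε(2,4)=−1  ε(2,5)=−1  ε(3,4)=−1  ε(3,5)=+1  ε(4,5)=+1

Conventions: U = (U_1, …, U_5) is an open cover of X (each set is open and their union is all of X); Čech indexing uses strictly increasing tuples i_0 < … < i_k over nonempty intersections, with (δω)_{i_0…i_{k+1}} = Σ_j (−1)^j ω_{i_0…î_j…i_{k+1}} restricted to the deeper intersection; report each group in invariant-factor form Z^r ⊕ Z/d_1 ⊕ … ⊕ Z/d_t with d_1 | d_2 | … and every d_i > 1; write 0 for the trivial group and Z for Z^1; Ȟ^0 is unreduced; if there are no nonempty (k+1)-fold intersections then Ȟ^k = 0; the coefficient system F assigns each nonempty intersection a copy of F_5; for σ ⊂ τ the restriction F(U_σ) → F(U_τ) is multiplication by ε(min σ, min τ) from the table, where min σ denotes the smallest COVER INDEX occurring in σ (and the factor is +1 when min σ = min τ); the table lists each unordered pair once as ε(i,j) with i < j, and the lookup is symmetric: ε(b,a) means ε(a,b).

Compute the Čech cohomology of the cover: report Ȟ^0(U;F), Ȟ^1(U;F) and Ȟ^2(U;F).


nonempty intersections:
  U12={y} U15={u} U23={z,a} U34={w} U45={x}
C dims 5,5; δ0: rk_F5 4
Ȟ^0: (5−4)−0=1 ⇒ Z/5
Ȟ^1: (5−0)−4=1 ⇒ Z/5
Ȟ^2: (0−0)−0=0 ⇒ 0

Ȟ^0 = Z/5; Ȟ^1 = Z/5; Ȟ^2 = 0


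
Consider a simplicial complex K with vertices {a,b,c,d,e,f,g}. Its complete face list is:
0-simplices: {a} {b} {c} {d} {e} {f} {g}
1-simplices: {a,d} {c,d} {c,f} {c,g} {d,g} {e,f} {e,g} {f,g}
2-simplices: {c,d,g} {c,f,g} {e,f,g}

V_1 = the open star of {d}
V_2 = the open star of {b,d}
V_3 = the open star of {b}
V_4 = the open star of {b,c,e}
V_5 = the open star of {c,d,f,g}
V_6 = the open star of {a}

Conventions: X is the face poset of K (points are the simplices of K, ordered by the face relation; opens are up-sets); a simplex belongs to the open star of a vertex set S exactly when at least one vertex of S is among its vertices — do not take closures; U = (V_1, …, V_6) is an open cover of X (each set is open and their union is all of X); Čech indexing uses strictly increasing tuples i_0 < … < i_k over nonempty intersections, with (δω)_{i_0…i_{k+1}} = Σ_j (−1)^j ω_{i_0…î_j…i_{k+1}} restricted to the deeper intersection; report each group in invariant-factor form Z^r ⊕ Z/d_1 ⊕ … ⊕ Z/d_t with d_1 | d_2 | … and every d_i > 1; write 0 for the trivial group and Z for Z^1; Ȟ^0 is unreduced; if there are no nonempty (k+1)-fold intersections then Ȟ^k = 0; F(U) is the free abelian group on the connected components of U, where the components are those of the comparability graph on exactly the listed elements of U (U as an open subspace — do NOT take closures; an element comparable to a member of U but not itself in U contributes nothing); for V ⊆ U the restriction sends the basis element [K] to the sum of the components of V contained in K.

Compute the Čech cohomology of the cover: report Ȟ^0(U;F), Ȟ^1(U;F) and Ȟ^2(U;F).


nonempty overlaps:
  V1={{d},{a,d},{c,d},{d,g},{c,d,g}} V2={{b},{d},{a,d},{c,d},{d,g},{c,d,g}} V3={{b}} V4={{b},{c},{e},{c,d},{c,f},{c,g},{e,f},{e,g},{c,d,g},{c,f,g},{e,f,g}} V5={{c},{d},{f},{g},{a,d},{c,d},{c,f},{c,g},{d,g},{e,f},{e,g},{f,g},{c,d,g},{c,f,g},{e,f,g}} V6={{a},{a,d}}
  V12={{d},{a,d},{c,d},{d,g},{c,d,g}} V14={{c,d},{c,d,g}} V15={{d},{a,d},{c,d},{d,g},{c,d,g}} V16={{a,d}} V23={{b}} V24={{b},{c,d},{c,d,g}} V25={{d},{a,d},{c,d},{d,g},{c,d,g}} V26={{a,d}} V34={{b}} V45={{c},{c,d},{c,f},{c,g},{e,f},{e,g},{c,d,g},{c,f,g},{e,f,g}} V56={{a,d}}
  V124={{c,d},{c,d,g}} V125={{d},{a,d},{c,d},{d,g},{c,d,g}} V126={{a,d}} V145={{c,d},{c,d,g}} V156={{a,d}} V234={{b}} V245={{c,d},{c,d,g}} V256={{a,d}}
  V1245={{c,d},{c,d,g}} V1256={{a,d}}
components per intersection:
  V1: {{d},{a,d},{c,d},{d,g},{c,d,g}}
  V2: {{b}} {{d},{a,d},{c,d},{d,g},{c,d,g}}
  V3: {{b}}
  V4: {{b}} {{c},{c,d},{c,f},{c,g},{c,d,g},{c,f,g}} {{e},{e,f},{e,g},{e,f,g}}
  V5: {{c},{d},{f},{g},{a,d},{c,d},{c,f},{c,g},{d,g},{e,f},{e,g},{f,g},{c,d,g},{c,f,g},{e,f,g}}
  V6: {{a},{a,d}}
  V12: {{d},{a,d},{c,d},{d,g},{c,d,g}}
  V14: {{c,d},{c,d,g}}
  V15: {{d},{a,d},{c,d},{d,g},{c,d,g}}
  V16: {{a,d}}
  V23: {{b}}
  V24: {{b}} {{c,d},{c,d,g}}
  V25: {{d},{a,d},{c,d},{d,g},{c,d,g}}
  V26: {{a,d}}
  V34: {{b}}
  V45: {{c},{c,d},{c,f},{c,g},{c,d,g},{c,f,g}} {{e,f},{e,g},{e,f,g}}
  V56: {{a,d}}
  V124: {{c,d},{c,d,g}}
  V125: {{d},{a,d},{c,d},{d,g},{c,d,g}}
  V126: {{a,d}}
  V145: {{c,d},{c,d,g}}
  V156: {{a,d}}
  V234: {{b}}
  V245: {{c,d},{c,d,g}}
  V256: {{a,d}}
  V1245: {{c,d},{c,d,g}}
  V1256: {{a,d}}
C dims 9,13,8,2; δ0: rk 7, SNF 1^7; δ1: rk 6, SNF 1^6; δ2: rk 2, SNF 1^2
degree 0: 9−7−0 = 2 → Ȟ^0 ≅ Z^2
degree 1: 13−6−7 = 0 → Ȟ^1 ≅ 0
degree 2: 8−2−6 = 0 → Ȟ^2 ≅ 0

Ȟ^0(U;F) ≅ Z^2, Ȟ^1(U;F) ≅ 0, Ȟ^2(U;F) ≅ 0


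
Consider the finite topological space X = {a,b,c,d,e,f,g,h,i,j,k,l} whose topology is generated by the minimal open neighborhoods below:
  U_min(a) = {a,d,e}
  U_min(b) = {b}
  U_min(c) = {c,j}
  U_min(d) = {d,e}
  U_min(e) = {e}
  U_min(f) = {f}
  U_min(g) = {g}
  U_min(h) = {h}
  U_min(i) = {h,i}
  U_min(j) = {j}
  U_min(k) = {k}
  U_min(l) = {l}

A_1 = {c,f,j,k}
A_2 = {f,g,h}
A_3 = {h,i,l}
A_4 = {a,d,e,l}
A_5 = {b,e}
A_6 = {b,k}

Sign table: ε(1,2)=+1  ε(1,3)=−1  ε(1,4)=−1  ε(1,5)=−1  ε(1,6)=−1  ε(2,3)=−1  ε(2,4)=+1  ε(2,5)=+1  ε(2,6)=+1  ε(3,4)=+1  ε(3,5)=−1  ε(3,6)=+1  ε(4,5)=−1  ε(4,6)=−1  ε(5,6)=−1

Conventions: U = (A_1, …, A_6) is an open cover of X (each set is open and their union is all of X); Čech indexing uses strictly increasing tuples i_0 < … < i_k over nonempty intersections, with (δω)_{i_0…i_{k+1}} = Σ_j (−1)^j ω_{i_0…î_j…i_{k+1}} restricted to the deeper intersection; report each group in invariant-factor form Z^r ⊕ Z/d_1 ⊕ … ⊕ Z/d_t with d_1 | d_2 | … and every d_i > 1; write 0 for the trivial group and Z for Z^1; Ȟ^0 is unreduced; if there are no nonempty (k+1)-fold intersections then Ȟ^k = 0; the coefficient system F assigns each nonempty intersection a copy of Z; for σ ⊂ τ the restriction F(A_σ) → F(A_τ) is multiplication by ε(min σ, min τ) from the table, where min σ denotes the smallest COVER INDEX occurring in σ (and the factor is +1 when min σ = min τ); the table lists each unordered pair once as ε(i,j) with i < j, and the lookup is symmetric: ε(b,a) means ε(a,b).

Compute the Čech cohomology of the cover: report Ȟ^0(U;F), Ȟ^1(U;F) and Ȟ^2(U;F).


nerve of the cover:
  A12={f} A16={k} A23={h} A34={l} A45={e} A56={b}
C dims 6,6; δ0: rk 5, SNF 1^5
Ȟ^0 = (6 − 5) − 0 = 1, so Ȟ^0 ≅ Z
Ȟ^1 = (6 − 0) − 5 = 1, so Ȟ^1 ≅ Z
Ȟ^2 = (0 − 0) − 0 = 0, so Ȟ^2 ≅ 0

Ȟ^0(U;F) ≅ Z, Ȟ^1(U;F) ≅ Z, Ȟ^2(U;F) ≅ 0


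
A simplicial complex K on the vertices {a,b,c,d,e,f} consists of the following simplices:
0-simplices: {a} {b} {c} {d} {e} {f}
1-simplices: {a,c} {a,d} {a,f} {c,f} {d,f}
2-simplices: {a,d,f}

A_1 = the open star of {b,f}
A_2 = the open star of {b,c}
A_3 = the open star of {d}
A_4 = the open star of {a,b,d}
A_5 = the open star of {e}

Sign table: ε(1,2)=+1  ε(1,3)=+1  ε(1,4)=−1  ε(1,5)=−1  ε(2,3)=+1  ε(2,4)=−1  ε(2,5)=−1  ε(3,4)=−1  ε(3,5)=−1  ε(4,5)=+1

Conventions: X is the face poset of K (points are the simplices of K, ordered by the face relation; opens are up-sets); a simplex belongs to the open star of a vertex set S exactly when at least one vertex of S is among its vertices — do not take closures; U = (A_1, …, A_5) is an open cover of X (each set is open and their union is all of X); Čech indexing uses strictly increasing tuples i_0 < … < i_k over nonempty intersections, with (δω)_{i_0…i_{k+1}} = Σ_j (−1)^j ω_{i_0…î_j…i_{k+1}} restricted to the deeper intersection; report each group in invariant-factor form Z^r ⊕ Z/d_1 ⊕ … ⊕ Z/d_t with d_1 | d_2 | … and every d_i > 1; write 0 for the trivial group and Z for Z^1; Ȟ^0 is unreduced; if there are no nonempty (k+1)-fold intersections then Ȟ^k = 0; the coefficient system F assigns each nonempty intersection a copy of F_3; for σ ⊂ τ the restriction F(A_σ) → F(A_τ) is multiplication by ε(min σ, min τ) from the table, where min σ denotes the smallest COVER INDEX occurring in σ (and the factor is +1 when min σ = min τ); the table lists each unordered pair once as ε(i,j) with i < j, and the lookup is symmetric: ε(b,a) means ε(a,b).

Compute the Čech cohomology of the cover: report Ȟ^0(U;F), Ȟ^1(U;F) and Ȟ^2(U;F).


Ȟ^0(U;F) ≅ Z/3 ⊕ Z/3, Ȟ^1(U;F) ≅ 0, Ȟ^2(U;F) ≅ 0

cover nerve:
  A1={{b},{f},{a,f},{c,f},{d,f},{a,d,f}} A2={{b},{c},{a,c},{c,f}} A3={{d},{a,d},{d,f},{a,d,f}} A4={{a},{b},{d},{a,c},{a,d},{a,f},{d,f},{a,d,f}} A5={{e}}
  A12={{b},{c,f}} A13={{d,f},{a,d,f}} A14={{b},{a,f},{d,f},{a,d,f}} A24={{b},{a,c}} A34={{d},{a,d},{d,f},{a,d,f}}
  A124={{b}} A134={{d,f},{a,d,f}}
C dims 5,5,2; δ0: rk_F3 3; δ1: rk_F3 2
Ȟ^0: (5−3)−0=2 ⇒ Z/3 ⊕ Z/3
Ȟ^1: (5−2)−3=0 ⇒ 0
Ȟ^2: (2−0)−2=0 ⇒ 0


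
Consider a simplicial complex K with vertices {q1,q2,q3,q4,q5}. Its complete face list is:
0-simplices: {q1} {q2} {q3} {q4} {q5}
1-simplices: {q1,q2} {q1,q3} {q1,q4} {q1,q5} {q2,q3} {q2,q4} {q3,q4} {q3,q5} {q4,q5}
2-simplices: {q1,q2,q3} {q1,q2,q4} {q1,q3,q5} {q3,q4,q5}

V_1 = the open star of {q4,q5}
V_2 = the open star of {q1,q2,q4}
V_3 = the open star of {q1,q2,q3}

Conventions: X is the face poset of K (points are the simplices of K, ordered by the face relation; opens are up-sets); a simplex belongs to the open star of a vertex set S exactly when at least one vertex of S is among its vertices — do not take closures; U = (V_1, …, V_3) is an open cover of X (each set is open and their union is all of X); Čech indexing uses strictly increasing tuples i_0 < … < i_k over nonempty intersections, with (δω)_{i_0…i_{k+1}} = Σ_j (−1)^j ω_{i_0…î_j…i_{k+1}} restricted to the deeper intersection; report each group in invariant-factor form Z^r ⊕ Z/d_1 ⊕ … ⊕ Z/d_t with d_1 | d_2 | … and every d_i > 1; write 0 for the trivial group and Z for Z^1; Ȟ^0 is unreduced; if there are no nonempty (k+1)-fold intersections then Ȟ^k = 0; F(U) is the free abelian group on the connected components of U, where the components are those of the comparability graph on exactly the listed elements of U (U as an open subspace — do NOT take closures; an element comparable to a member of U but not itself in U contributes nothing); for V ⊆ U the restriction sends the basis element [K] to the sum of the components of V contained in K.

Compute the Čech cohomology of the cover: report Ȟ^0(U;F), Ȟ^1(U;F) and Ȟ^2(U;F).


Ȟ^0(U;F) ≅ Z; Ȟ^1(U;F) ≅ Z; Ȟ^2(U;F) ≅ 0

nonempty overlaps:
  V1={{q4},{q5},{q1,q4},{q1,q5},{q2,q4},{q3,q4},{q3,q5},{q4,q5},{q1,q2,q4},{q1,q3,q5},{q3,q4,q5}} V2={{q1},{q2},{q4},{q1,q2},{q1,q3},{q1,q4},{q1,q5},{q2,q3},{q2,q4},{q3,q4},{q4,q5},{q1,q2,q3},{q1,q2,q4},{q1,q3,q5},{q3,q4,q5}} V3={{q1},{q2},{q3},{q1,q2},{q1,q3},{q1,q4},{q1,q5},{q2,q3},{q2,q4},{q3,q4},{q3,q5},{q1,q2,q3},{q1,q2,q4},{q1,q3,q5},{q3,q4,q5}}
  V12={{q4},{q1,q4},{q1,q5},{q2,q4},{q3,q4},{q4,q5},{q1,q2,q4},{q1,q3,q5},{q3,q4,q5}} V13={{q1,q4},{q1,q5},{q2,q4},{q3,q4},{q3,q5},{q1,q2,q4},{q1,q3,q5},{q3,q4,q5}} V23={{q1},{q2},{q1,q2},{q1,q3},{q1,q4},{q1,q5},{q2,q3},{q2,q4},{q3,q4},{q1,q2,q3},{q1,q2,q4},{q1,q3,q5},{q3,q4,q5}}
  V123={{q1,q4},{q1,q5},{q2,q4},{q3,q4},{q1,q2,q4},{q1,q3,q5},{q3,q4,q5}}
components per intersection:
  V1: {{q4},{q5},{q1,q4},{q1,q5},{q2,q4},{q3,q4},{q3,q5},{q4,q5},{q1,q2,q4},{q1,q3,q5},{q3,q4,q5}}
  V2: {{q1},{q2},{q4},{q1,q2},{q1,q3},{q1,q4},{q1,q5},{q2,q3},{q2,q4},{q3,q4},{q4,q5},{q1,q2,q3},{q1,q2,q4},{q1,q3,q5},{q3,q4,q5}}
  V3: {{q1},{q2},{q3},{q1,q2},{q1,q3},{q1,q4},{q1,q5},{q2,q3},{q2,q4},{q3,q4},{q3,q5},{q1,q2,q3},{q1,q2,q4},{q1,q3,q5},{q3,q4,q5}}
  V12: {{q4},{q1,q4},{q2,q4},{q3,q4},{q4,q5},{q1,q2,q4},{q3,q4,q5}} {{q1,q5},{q1,q3,q5}}
  V13: {{q1,q4},{q2,q4},{q1,q2,q4}} {{q1,q5},{q3,q4},{q3,q5},{q1,q3,q5},{q3,q4,q5}}
  V23: {{q1},{q2},{q1,q2},{q1,q3},{q1,q4},{q1,q5},{q2,q3},{q2,q4},{q1,q2,q3},{q1,q2,q4},{q1,q3,q5}} {{q3,q4},{q3,q4,q5}}
  V123: {{q1,q4},{q2,q4},{q1,q2,q4}} {{q1,q5},{q1,q3,q5}} {{q3,q4},{q3,q4,q5}}
C dims 3,6,3; δ0: rk 2, SNF 1^2; δ1: rk 3, SNF 1^3
degree 0: 3−2−0 = 1 → Ȟ^0 ≅ Z
degree 1: 6−3−2 = 1 → Ȟ^1 ≅ Z
degree 2: 3−0−3 = 0 → Ȟ^2 ≅ 0


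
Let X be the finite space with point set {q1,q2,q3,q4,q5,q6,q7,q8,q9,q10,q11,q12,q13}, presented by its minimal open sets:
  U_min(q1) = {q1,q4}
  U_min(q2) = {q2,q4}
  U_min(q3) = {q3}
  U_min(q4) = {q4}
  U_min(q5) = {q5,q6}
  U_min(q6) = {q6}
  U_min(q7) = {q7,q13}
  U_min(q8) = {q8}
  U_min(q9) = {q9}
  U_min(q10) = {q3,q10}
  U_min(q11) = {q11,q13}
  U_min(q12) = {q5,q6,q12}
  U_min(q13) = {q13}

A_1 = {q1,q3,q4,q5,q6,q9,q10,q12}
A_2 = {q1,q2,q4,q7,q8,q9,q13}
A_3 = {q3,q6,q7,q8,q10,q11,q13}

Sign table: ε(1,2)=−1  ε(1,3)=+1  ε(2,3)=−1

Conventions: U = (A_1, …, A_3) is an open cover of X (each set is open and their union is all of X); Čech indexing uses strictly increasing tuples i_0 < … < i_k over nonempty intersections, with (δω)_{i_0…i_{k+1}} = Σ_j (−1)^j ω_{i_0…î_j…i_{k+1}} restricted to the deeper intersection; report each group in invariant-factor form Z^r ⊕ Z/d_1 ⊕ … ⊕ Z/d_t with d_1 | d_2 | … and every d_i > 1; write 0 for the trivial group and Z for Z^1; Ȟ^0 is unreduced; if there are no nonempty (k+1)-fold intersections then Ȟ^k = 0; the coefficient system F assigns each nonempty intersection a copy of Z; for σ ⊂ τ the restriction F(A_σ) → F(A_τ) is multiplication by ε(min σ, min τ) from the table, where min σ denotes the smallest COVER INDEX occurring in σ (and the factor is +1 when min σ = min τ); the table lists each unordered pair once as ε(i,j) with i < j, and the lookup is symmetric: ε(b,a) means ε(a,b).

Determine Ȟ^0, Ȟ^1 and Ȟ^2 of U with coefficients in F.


Ȟ^0(U;F) ≅ Z; Ȟ^1(U;F) ≅ Z; Ȟ^2(U;F) ≅ 0

nonempty overlaps:
  A12={q1,q4,q9} A13={q3,q6,q10} A23={q7,q8,q13}
C dims 3,3; δ0: rk 2, SNF 1^2
degree 0: 3−2−0 = 1 → Ȟ^0 ≅ Z
degree 1: 3−0−2 = 1 → Ȟ^1 ≅ Z
degree 2: 0−0−0 = 0 → Ȟ^2 ≅ 0
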